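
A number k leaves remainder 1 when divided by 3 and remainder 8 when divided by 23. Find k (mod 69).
M = 3 × 23 = 69. M₁ = 23, y₁ ≡ 2 (mod 3). M₂ = 3, y₂ ≡ 8 (mod 23). k = 1×23×2 + 8×3×8 ≡ 31 (mod 69)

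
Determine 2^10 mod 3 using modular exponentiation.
Using Fermat: 2^{2} ≡ 1 mod 3. 10 ≡ 0 mod 2. So 2^{10} ≡ 2^{0} ≡ 1 mod 3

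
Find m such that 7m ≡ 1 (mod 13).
Since 13 is prime, by Fermat 7^(-1) ≡ 7^{11} ≡ 2 (mod 13). Verify: 7 × 2 = 14 ≡ 1 (mod 13)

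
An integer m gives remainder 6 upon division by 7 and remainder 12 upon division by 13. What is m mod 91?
M = 7 × 13 = 91. M₁ = 13, y₁ ≡ 6 mod 7. M₂ = 7, y₂ ≡ 2 mod 13. m = 6×13×6 + 12×7×2 ≡ 90 mod 91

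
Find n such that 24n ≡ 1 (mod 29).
Since 29 is prime, by Fermat 24^(-1) ≡ 24^{27} ≡ 23 (mod 29). Verify: 24 × 23 = 552 ≡ 1 (mod 29)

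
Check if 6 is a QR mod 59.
By Euler's criterion: 6^{29} ≡ 58 mod 59. Since this equals -1 (≡ 58), 6 is not a QR.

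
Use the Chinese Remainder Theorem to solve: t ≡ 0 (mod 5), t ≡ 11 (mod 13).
M = 5 × 13 = 65. M₁ = 13, y₁ ≡ 2 (mod 5). M₂ = 5, y₂ ≡ 8 (mod 13). t = 0×13×2 + 11×5×8 ≡ 50 (mod 65)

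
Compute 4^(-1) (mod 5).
Since 5 is prime, by Fermat 4^(-1) ≡ 4^{3} ≡ 4 (mod 5). Verify: 4 × 4 = 16 ≡ 1 (mod 5)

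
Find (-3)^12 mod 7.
Using Fermat: (-3)^{6} ≡ 1 mod 7. 12 ≡ 0 mod 6. So (-3)^{12} ≡ (-3)^{0} ≡ 1 mod 7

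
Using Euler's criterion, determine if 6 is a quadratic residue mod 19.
By Euler's criterion: 6^{9} ≡ 1 mod 19. Since this equals 1, 6 is a QR.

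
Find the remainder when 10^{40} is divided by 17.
By Fermat: 10^{16} ≡ 1 mod 17. 40 = 2×16 + 8. So 10^{40} ≡ 10^{8} ≡ 16 mod 17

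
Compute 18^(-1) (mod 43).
Since 43 is prime, by Fermat 18^(-1) ≡ 18^{41} ≡ 12 (mod 43). Verify: 18 × 12 = 216 ≡ 1 (mod 43)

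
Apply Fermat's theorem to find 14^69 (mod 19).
By Fermat: 14^{18} ≡ 1 (mod 19). 69 = 3×18 + 15. So 14^{69} ≡ 14^{15} ≡ 12 (mod 19)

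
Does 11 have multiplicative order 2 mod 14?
Powers of 11 mod 14: 11^1≡11, 11^2≡9, 11^3≡1. 11^2≡9≢1, so ord ≠ 2. No, the actual order is 3.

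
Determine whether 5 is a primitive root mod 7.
ord_7(5) divides 6. For each prime q|6: 5^{3}≡6, 5^{2}≡4, none ≡ 1. So 5 has order 6 and is a primitive root mod 7.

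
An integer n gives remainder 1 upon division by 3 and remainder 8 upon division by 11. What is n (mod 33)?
M = 3 × 11 = 33. M₁ = 11, y₁ ≡ 2 (mod 3). M₂ = 3, y₂ ≡ 4 (mod 11). n = 1×11×2 + 8×3×4 ≡ 19 (mod 33)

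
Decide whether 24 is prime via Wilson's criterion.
(23)! mod 24 = 0. Since 0 ≢ -1 (mod 24), 24 is not prime.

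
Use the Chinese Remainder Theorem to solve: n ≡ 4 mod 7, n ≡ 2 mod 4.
M = 7 × 4 = 28. M₁ = 4, y₁ ≡ 2 mod 7. M₂ = 7, y₂ ≡ 3 mod 4. n = 4×4×2 + 2×7×3 ≡ 18 mod 28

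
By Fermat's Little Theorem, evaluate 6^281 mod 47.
By Fermat: 6^{46} ≡ 1 (mod 47). 281 ≡ 5 (mod 46). So 6^{281} ≡ 6^{5} ≡ 21 (mod 47)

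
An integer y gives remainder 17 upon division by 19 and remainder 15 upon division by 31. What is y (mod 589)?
M = 19 × 31 = 589. M₁ = 31, y₁ ≡ 8 (mod 19). M₂ = 19, y₂ ≡ 18 (mod 31). y = 17×31×8 + 15×19×18 ≡ 511 (mod 589)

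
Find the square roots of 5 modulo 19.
The square roots of 5 mod 19 are 9 and 10. Verify: 9² = 81 ≡ 5 (mod 19)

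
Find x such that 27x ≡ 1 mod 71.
Since 71 is prime, by Fermat 27^(-1) ≡ 27^{69} ≡ 50 mod 71. Verify: 27 × 50 = 1350 ≡ 1 mod 71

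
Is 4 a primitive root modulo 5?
4^{2} ≡ 1 (mod 5) and 2 < 4, so ord_5(4) = 2 ≠ 4 and 4 is not a primitive root.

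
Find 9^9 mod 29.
By repeated squaring mod 29: 9^{1}≡9, 9^{2}≡23, 9^{4}≡7, 9^{8}≡20. Then 9^{9} = 9^{8+1} ≡ 20 × 9 ≡ 6 mod 29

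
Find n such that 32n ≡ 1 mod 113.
Since 113 is prime, by Fermat 32^(-1) ≡ 32^{111} ≡ 53 mod 113. Verify: 32 × 53 = 1696 ≡ 1 mod 113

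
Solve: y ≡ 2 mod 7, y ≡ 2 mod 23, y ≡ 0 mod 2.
M = 7 × 23 × 2 = 322. M₁ = 46, y₁ ≡ 2 mod 7. M₂ = 14, y₂ ≡ 5 mod 23. M₃ = 161, y₃ ≡ 1 mod 2. y = 2×46×2 + 2×14×5 + 0×161×1 ≡ 2 mod 322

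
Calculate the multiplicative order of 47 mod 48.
Powers of 47 mod 48: 47^1≡47, 47^2≡1. Order = 2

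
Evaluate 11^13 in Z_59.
By repeated squaring (mod 59): 11^{1}≡11, 11^{2}≡3, 11^{4}≡9, 11^{8}≡22. Then 11^{13} = 11^{8+4+1} ≡ 22 × 9 × 11 ≡ 54 (mod 59)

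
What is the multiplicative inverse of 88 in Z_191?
Since 191 is prime, by Fermat 88^(-1) ≡ 88^{189} ≡ 89 mod 191. Verify: 88 × 89 = 7832 ≡ 1 mod 191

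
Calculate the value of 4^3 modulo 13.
4^{3} = 64 ≡ 12 (mod 13)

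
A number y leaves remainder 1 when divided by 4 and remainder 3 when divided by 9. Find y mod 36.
M = 4 × 9 = 36. M₁ = 9, y₁ ≡ 1 mod 4. M₂ = 4, y₂ ≡ 7 mod 9. y = 1×9×1 + 3×4×7 ≡ 21 mod 36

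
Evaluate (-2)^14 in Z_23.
By repeated squaring (mod 23): (-2)^{1}≡21, (-2)^{2}≡4, (-2)^{4}≡16, (-2)^{8}≡3. Then (-2)^{14} = (-2)^{8+4+2} ≡ 3 × 16 × 4 ≡ 8 (mod 23)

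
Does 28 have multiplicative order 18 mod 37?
Powers of 28 mod 37: 28^1≡28, 28^2≡7, 28^3≡11, 28^4≡12, 28^5≡3, 28^6≡10, 28^7≡21, 28^8≡33, 28^9≡36, 28^10≡9, 28^11≡30, 28^12≡26, 28^13≡25, 28^14≡34, 28^15≡27, 28^16≡16, 28^17≡4, 28^18≡1. First k with 28^k≡1 is k=18. Yes, ord_37(28) = 18.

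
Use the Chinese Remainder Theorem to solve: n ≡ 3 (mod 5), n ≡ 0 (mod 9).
M = 5 × 9 = 45. M₁ = 9, y₁ ≡ 4 (mod 5). M₂ = 5, y₂ ≡ 2 (mod 9). n = 3×9×4 + 0×5×2 ≡ 18 (mod 45)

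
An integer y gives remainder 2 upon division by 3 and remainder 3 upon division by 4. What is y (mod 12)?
M = 3 × 4 = 12. M₁ = 4, y₁ ≡ 1 (mod 3). M₂ = 3, y₂ ≡ 3 (mod 4). y = 2×4×1 + 3×3×3 ≡ 11 (mod 12)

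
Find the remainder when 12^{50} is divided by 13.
By Fermat: 12^{12} ≡ 1 mod 13. 50 = 4×12 + 2. So 12^{50} ≡ 12^{2} ≡ 1 mod 13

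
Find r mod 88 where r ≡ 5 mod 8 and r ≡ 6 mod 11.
M = 8 × 11 = 88. M₁ = 11, y₁ ≡ 3 mod 8. M₂ = 8, y₂ ≡ 7 mod 11. r = 5×11×3 + 6×8×7 ≡ 61 mod 88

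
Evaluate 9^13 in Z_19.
By repeated squaring mod 19: 9^{1}≡9, 9^{2}≡5, 9^{4}≡6, 9^{8}≡17. Then 9^{13} = 9^{8+4+1} ≡ 17 × 6 × 9 ≡ 6 mod 19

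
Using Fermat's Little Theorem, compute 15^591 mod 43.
By Fermat: 15^{42} ≡ 1 (mod 43). 591 ≡ 3 (mod 42). So 15^{591} ≡ 15^{3} ≡ 21 (mod 43)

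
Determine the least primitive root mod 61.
g = 2. For each prime q|60: 2^{30}≡60, 2^{20}≡47, 2^{12}≡9, none ≡ 1, so ord_61(2) = 60 and 2 is a primitive root.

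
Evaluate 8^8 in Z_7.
Using Fermat: 8^{6} ≡ 1 mod 7. 8 ≡ 2 mod 6. So 8^{8} ≡ 8^{2} ≡ 1 mod 7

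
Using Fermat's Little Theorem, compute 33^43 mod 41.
By Fermat: 33^{40} ≡ 1 mod 41. So 33^{43} = 33^{40} · 33^{3} ≡ 33^{3} ≡ 21 mod 41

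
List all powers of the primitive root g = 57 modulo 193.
57^1, 57^2, ..., 57^{192} mod 193: [57, 161, 106, 59, 82, 42, 78, 7, 13, 162, 163, 27, 188, 101, 160, 49, 91, 169, 176, 189, 158, 128, 155, 150, 58, 25, 74, 165, 141, 124, 120, 85, 20, 175, 132, 190, 22, 96, 68, 16, 140, 67, 152, 172, 154, 93, 90, 112, 15, 83, 99, 46, 113, 72, 51, 12, 105, 2, 114, 129, 19, 118, 164, 84, 156, 14, 26, 131, 133, 54, 183, 9, 127, 98, 182, 145, 159, 185, 123, 63, 117, 107, 116, 50, 148, 137, 89, 55, 47, 170, 40, 157, 71, 187, 44, 192, 136, 32, 87, 134, 111, 151, 115, 186, 180, 31, 30, 166, 5, 92, 33, 144, 102, 24, 17, 4, 35, 65, 38, 43, 135, 168, 119, 28, 52, 69, 73, 108, 173, 18, 61, 3, 171, 97, 125, 177, 53, 126, 41, 21, 39, 100, 103, 81, 178, 110, 94, 147, 80, 121, 142, 181, 88, 191, 79, 64, 174, 75, 29, 109, 37, 179, 167, 62, 60, 139, 10, 184, 66, 95, 11, 48, 34, 8, 70, 130, 76, 86, 77, 143, 45, 56, 104, 138, 146, 23, 153, 36, 122, 6, 149, 1]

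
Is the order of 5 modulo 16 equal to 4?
Powers of 5 mod 16: 5^1≡5, 5^2≡9, 5^3≡13, 5^4≡1. First k with 5^k≡1 is k=4. Yes, ord_16(5) = 4.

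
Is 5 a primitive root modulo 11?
5^{5} ≡ 1 (mod 11) and 5 < 10, so ord_11(5) = 5 ≠ 10 and 5 is not a primitive root.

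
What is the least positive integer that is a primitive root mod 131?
g = 2. Powers: [2, 4, 8, 16, 32, 64, ...] generates all 130 non-zero residues.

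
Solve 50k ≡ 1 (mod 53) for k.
Since 53 is prime, by Fermat 50^(-1) ≡ 50^{51} ≡ 35 (mod 53). Verify: 50 × 35 = 1750 ≡ 1 (mod 53)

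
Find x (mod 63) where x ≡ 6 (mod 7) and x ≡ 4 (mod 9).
M = 7 × 9 = 63. M₁ = 9, y₁ ≡ 4 (mod 7). M₂ = 7, y₂ ≡ 4 (mod 9). x = 6×9×4 + 4×7×4 ≡ 13 (mod 63)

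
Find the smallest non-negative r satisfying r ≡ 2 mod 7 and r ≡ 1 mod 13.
M = 7 × 13 = 91. M₁ = 13, y₁ ≡ 6 mod 7. M₂ = 7, y₂ ≡ 2 mod 13. r = 2×13×6 + 1×7×2 ≡ 79 mod 91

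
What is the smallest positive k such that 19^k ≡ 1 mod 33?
Powers of 19 mod 33: 19^1≡19, 19^2≡31, 19^3≡28, 19^4≡4, 19^5≡10, 19^6≡25, 19^7≡13, 19^8≡16, 19^9≡7, 19^10≡1. ord_33(19) = 10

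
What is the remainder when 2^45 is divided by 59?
By repeated squaring mod 59: 2^{1}≡2, 2^{2}≡4, 2^{4}≡16, 2^{8}≡20, 2^{16}≡46, 2^{32}≡51. Then 2^{45} = 2^{32+8+4+1} ≡ 51 × 20 × 16 × 2 ≡ 13 mod 59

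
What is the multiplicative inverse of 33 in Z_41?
Since 41 is prime, by Fermat 33^(-1) ≡ 33^{39} ≡ 5 mod 41. Verify: 33 × 5 = 165 ≡ 1 mod 41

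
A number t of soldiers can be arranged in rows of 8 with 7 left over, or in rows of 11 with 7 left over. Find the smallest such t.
M = 8 × 11 = 88. M₁ = 11, y₁ ≡ 3 (mod 8). M₂ = 8, y₂ ≡ 7 (mod 11). t = 7×11×3 + 7×8×7 ≡ 7 (mod 88)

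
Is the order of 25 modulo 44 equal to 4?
Powers of 25 mod 44: 25^1≡25, 25^2≡9, 25^3≡5, 25^4≡37, 25^5≡1. 25^4≡37≢1, so ord ≠ 4. No, the actual order is 5.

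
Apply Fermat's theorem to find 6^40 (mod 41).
By Fermat's Little Theorem, 6^{40} ≡ 1 (mod 41) since 41 is prime and gcd(6, 41) = 1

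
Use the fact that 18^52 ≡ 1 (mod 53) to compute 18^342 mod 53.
By Fermat: 18^{52} ≡ 1 (mod 53). 342 ≡ 30 (mod 52). So 18^{342} ≡ 18^{30} ≡ 17 (mod 53)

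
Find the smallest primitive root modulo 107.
g = 2. For each prime q|106: 2^{53}≡106, 2^{2}≡4, none ≡ 1, so ord_107(2) = 106 and 2 is a primitive root.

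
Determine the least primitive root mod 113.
g = 3. Powers: [3, 9, 27, 81, 17, 51, 40, 7, ...] generates all 112 non-zero residues.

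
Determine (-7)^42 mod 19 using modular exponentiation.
Using Fermat: (-7)^{18} ≡ 1 (mod 19). 42 ≡ 6 (mod 18). So (-7)^{42} ≡ (-7)^{6} ≡ 1 (mod 19)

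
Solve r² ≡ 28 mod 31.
The square roots of 28 mod 31 are 20 and 11. Verify: 20² = 400 ≡ 28 mod 31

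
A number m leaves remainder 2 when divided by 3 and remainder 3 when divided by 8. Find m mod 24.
M = 3 × 8 = 24. M₁ = 8, y₁ ≡ 2 mod 3. M₂ = 3, y₂ ≡ 3 mod 8. m = 2×8×2 + 3×3×3 ≡ 11 mod 24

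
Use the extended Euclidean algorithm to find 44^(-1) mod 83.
Extended GCD: 44(17) + 83(-9) = 1. So 44^(-1) ≡ 17 (mod 83). Verify: 44 × 17 = 748 ≡ 1 (mod 83)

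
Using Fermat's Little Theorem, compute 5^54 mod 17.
By Fermat: 5^{16} ≡ 1 (mod 17). 54 = 3×16 + 6. So 5^{54} ≡ 5^{6} ≡ 2 (mod 17)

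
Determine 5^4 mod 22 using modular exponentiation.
5^{4} = 625 ≡ 9 mod 22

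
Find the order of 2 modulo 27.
Powers of 2 mod 27: 2^1≡2, 2^2≡4, 2^3≡8, 2^4≡16, 2^5≡5, 2^6≡10, 2^7≡20, 2^8≡13, 2^9≡26, 2^10≡25, 2^11≡23, 2^12≡19, 2^13≡11, 2^14≡22, 2^15≡17, 2^16≡7, 2^17≡14, 2^18≡1. ord_27(2) = 18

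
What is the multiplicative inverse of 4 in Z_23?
Since 23 is prime, by Fermat 4^(-1) ≡ 4^{21} ≡ 6 mod 23. Verify: 4 × 6 = 24 ≡ 1 mod 23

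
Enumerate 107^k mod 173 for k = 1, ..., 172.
107^1, 107^2, ..., 107^{172} mod 173: [107, 31, 30, 96, 65, 35, 112, 47, 12, 73, 26, 14, 114, 88, 74, 133, 45, 144, 11, 139, 168, 157, 18, 23, 39, 21, 171, 132, 111, 113, 154, 43, 103, 122, 79, 149, 27, 121, 145, 118, 170, 25, 80, 83, 58, 151, 68, 10, 32, 137, 127, 95, 131, 4, 82, 124, 120, 38, 87, 140, 102, 15, 48, 119, 104, 56, 110, 6, 123, 13, 7, 57, 44, 37, 153, 109, 72, 92, 156, 84, 165, 9, 98, 106, 97, 172, 66, 142, 143, 77, 108, 138, 61, 126, 161, 100, 147, 159, 59, 85, 99, 40, 128, 29, 162, 34, 5, 16, 155, 150, 134, 152, 2, 41, 62, 60, 19, 130, 70, 51, 94, 24, 146, 52, 28, 55, 3, 148, 93, 90, 115, 22, 105, 163, 141, 36, 46, 78, 42, 169, 91, 49, 53, 135, 86, 33, 71, 158, 125, 54, 69, 117, 63, 167, 50, 160, 166, 116, 129, 136, 20, 64, 101, 81, 17, 89, 8, 164, 75, 67, 76, 1]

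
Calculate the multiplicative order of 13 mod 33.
Powers of 13 mod 33: 13^1≡13, 13^2≡4, 13^3≡19, 13^4≡16, 13^5≡10, 13^6≡31, 13^7≡7, 13^8≡25, 13^9≡28, 13^10≡1. ord_33(13) = 10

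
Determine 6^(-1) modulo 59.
Since 59 is prime, by Fermat 6^(-1) ≡ 6^{57} ≡ 10 (mod 59). Verify: 6 × 10 = 60 ≡ 1 (mod 59)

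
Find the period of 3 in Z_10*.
Powers of 3 mod 10: 3^1≡3, 3^2≡9, 3^3≡7, 3^4≡1. Order = 4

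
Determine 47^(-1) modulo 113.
Since 113 is prime, by Fermat 47^(-1) ≡ 47^{111} ≡ 101 mod 113. Verify: 47 × 101 = 4747 ≡ 1 mod 113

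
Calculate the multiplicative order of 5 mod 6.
Powers of 5 mod 6: 5^1≡5, 5^2≡1. So the order of 5 is 2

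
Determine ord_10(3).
Powers of 3 mod 10: 3^1≡3, 3^2≡9, 3^3≡7, 3^4≡1. ord_10(3) = 4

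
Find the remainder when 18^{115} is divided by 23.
By Fermat: 18^{22} ≡ 1 (mod 23). 115 = 5×22 + 5. So 18^{115} ≡ 18^{5} ≡ 3 (mod 23)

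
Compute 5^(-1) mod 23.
Since 23 is prime, by Fermat 5^(-1) ≡ 5^{21} ≡ 14 mod 23. Verify: 5 × 14 = 70 ≡ 1 mod 23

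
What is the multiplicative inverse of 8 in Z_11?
Since 11 is prime, by Fermat 8^(-1) ≡ 8^{9} ≡ 7 mod 11. Verify: 8 × 7 = 56 ≡ 1 mod 11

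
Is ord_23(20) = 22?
Powers of 20 mod 23: 20^1≡20, 20^2≡9, 20^3≡19, 20^4≡12, 20^5≡10, 20^6≡16, 20^7≡21, 20^8≡6, 20^9≡5, 20^10≡8, 20^11≡22, 20^12≡3, 20^13≡14, 20^14≡4, 20^15≡11, 20^16≡13, 20^17≡7, 20^18≡2, 20^19≡17, 20^20≡18, 20^21≡15, 20^22≡1. First k with 20^k≡1 is k=22. Yes, ord_23(20) = 22.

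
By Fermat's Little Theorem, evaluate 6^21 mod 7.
By Fermat: 6^{6} ≡ 1 mod 7. 21 = 3×6 + 3. So 6^{21} ≡ 6^{3} ≡ 6 mod 7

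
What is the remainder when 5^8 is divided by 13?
By repeated squaring mod 13: 5^{1}≡5, 5^{2}≡12, 5^{4}≡1, 5^{8}≡1. So 5^{8} ≡ 1 mod 13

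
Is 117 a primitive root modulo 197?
ord_197(117) divides 196. For each prime q|196: 117^{98}≡196, 117^{28}≡178, none ≡ 1. So 117 has order 196 and is a primitive root mod 197.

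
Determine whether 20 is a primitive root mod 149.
20^{74} ≡ 1 mod 149 and 74 < 148, so ord_149(20) = 74 ≠ 148 and 20 is not a primitive root.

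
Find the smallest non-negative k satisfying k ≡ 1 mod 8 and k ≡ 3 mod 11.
M = 8 × 11 = 88. M₁ = 11, y₁ ≡ 3 mod 8. M₂ = 8, y₂ ≡ 7 mod 11. k = 1×11×3 + 3×8×7 ≡ 25 mod 88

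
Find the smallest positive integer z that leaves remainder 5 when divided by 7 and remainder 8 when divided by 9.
M = 7 × 9 = 63. M₁ = 9, y₁ ≡ 4 mod 7. M₂ = 7, y₂ ≡ 4 mod 9. z = 5×9×4 + 8×7×4 ≡ 26 mod 63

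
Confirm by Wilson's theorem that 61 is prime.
(60)! mod 61 = 60. Since this equals -1 mod 61, Wilson confirms 61 is prime.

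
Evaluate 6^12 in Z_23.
By repeated squaring (mod 23): 6^{1}≡6, 6^{2}≡13, 6^{4}≡8, 6^{8}≡18. Then 6^{12} = 6^{8+4} ≡ 18 × 8 ≡ 6 (mod 23)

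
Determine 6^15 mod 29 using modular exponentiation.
By repeated squaring (mod 29): 6^{1}≡6, 6^{2}≡7, 6^{4}≡20, 6^{8}≡23. Then 6^{15} = 6^{8+4+2+1} ≡ 23 × 20 × 7 × 6 ≡ 6 (mod 29)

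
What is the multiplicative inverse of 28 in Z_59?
Since 59 is prime, by Fermat 28^(-1) ≡ 28^{57} ≡ 19 (mod 59). Verify: 28 × 19 = 532 ≡ 1 (mod 59)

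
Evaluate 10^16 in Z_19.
By repeated squaring (mod 19): 10^{1}≡10, 10^{2}≡5, 10^{4}≡6, 10^{8}≡17, 10^{16}≡4. So 10^{16} ≡ 4 (mod 19)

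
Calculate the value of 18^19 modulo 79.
By repeated squaring mod 79: 18^{1}≡18, 18^{2}≡8, 18^{4}≡64, 18^{8}≡67, 18^{16}≡65. Then 18^{19} = 18^{16+2+1} ≡ 65 × 8 × 18 ≡ 38 mod 79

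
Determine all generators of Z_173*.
There are φ(172) = 84 primitive roots mod 173: {2, 3, 5, 7, 8, 11, 12, 17, 18, 19, 20, 26, 27, 28, 30, 32, 39, 42, 44, 45, 46, 48, 50, 53, 58, 59, 61, 62, 63, 65, 66, 68, 69, 70, 71, 72, 74, 75, 76, 79, 82, 86, 87, 91, 94, 97, 98, 99, 101, 102, 103, 104, 105, 107, 108, 110, 111, 112, 114, 115, 120, 123, 125, 127, 128, 129, 131, 134, 141, 143, 145, 146, 147, 153, 154, 155, 156, 161, 162, 165, 166, 168, 170, 171}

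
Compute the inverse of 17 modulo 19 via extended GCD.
Extended GCD: 17(9) + 19(-8) = 1. So 17^(-1) ≡ 9 mod 19. Verify: 17 × 9 = 153 ≡ 1 mod 19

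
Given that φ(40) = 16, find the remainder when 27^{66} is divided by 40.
By Euler: 27^{16} ≡ 1 mod 40 since gcd(27, 40) = 1. 66 = 4×16 + 2. So 27^{66} ≡ 27^{2} ≡ 9 mod 40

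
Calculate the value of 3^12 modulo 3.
By repeated squaring (mod 3): 3^{1}≡0, 3^{2}≡0, 3^{4}≡0, 3^{8}≡0. Then 3^{12} = 3^{8+4} ≡ 0 × 0 ≡ 0 (mod 3)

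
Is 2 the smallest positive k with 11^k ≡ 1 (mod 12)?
Powers of 11 mod 12: 11^1≡11, 11^2≡1. First k with 11^k≡1 is k=2. Yes, ord_12(11) = 2.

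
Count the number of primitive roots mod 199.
A prime p has φ(p-1) primitive roots; here φ(198) = 60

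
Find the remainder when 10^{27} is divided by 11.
By Fermat: 10^{10} ≡ 1 (mod 11). 27 = 2×10 + 7. So 10^{27} ≡ 10^{7} ≡ 10 (mod 11)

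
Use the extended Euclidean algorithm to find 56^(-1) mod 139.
Extended GCD: 56(-67) + 139(27) = 1. So 56^(-1) ≡ -67 ≡ 72 mod 139. Verify: 56 × 72 = 4032 ≡ 1 mod 139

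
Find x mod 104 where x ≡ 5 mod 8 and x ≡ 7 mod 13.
M = 8 × 13 = 104. M₁ = 13, y₁ ≡ 5 mod 8. M₂ = 8, y₂ ≡ 5 mod 13. x = 5×13×5 + 7×8×5 ≡ 85 mod 104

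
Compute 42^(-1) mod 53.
Since 53 is prime, by Fermat 42^(-1) ≡ 42^{51} ≡ 24 mod 53. Verify: 42 × 24 = 1008 ≡ 1 mod 53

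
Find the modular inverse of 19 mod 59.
Since 59 is prime, by Fermat 19^(-1) ≡ 19^{57} ≡ 28 (mod 59). Verify: 19 × 28 = 532 ≡ 1 (mod 59)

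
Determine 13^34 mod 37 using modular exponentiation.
By repeated squaring (mod 37): 13^{1}≡13, 13^{2}≡21, 13^{4}≡34, 13^{8}≡9, 13^{16}≡7, 13^{32}≡12. Then 13^{34} = 13^{32+2} ≡ 12 × 21 ≡ 30 (mod 37)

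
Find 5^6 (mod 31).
By repeated squaring (mod 31): 5^{1}≡5, 5^{2}≡25, 5^{4}≡5. Then 5^{6} = 5^{4+2} ≡ 5 × 25 ≡ 1 (mod 31)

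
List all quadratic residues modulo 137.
Squares in Z_137*: {1, 2, 4, 7, 8, 9, 11, 14, 15, 16, 17, 18, 19, 22, 25, 28, 30, 32, 34, 36, 37, 38, 39, 44, 49, 50, 56, 59, 60, 61, 63, 64, 65, 68, 69, 72, 73, 74, 76, 77, 78, 81, 87, 88, 93, 98, 99, 100, 101, 103, 105, 107, 109, 112, 115, 118, 119, 120, 121, 122, 123, 126, 128, 129, 130, 133, 135, 136}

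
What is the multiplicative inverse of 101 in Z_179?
Since 179 is prime, by Fermat 101^(-1) ≡ 101^{177} ≡ 39 (mod 179). Verify: 101 × 39 = 3939 ≡ 1 (mod 179)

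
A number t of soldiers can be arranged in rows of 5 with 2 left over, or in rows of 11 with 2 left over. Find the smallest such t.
M = 5 × 11 = 55. M₁ = 11, y₁ ≡ 1 (mod 5). M₂ = 5, y₂ ≡ 9 (mod 11). t = 2×11×1 + 2×5×9 ≡ 2 (mod 55)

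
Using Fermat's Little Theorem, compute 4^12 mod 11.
By Fermat: 4^{10} ≡ 1 (mod 11). So 4^{12} = 4^{10} · 4^{2} ≡ 4^{2} ≡ 5 (mod 11)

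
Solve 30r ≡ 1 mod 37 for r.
Since 37 is prime, by Fermat 30^(-1) ≡ 30^{35} ≡ 21 mod 37. Verify: 30 × 21 = 630 ≡ 1 mod 37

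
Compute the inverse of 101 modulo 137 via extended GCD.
Extended GCD: 101(19) + 137(-14) = 1. So 101^(-1) ≡ 19 mod 137. Verify: 101 × 19 = 1919 ≡ 1 mod 137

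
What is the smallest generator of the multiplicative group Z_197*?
g = 2. For each prime q|196: 2^{98}≡196, 2^{28}≡104, none ≡ 1, so ord_197(2) = 196 and 2 is a primitive root.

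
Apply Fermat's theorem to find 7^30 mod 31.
By Fermat's Little Theorem, 7^{30} ≡ 1 mod 31 since 31 is prime and gcd(7, 31) = 1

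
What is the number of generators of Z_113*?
Number of primitive roots mod 113 = φ(p-1) = φ(112) = 48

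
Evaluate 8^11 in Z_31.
By repeated squaring (mod 31): 8^{1}≡8, 8^{2}≡2, 8^{4}≡4, 8^{8}≡16. Then 8^{11} = 8^{8+2+1} ≡ 16 × 2 × 8 ≡ 8 (mod 31)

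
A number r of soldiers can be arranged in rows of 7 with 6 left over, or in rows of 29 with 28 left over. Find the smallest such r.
M = 7 × 29 = 203. M₁ = 29, y₁ ≡ 1 mod 7. M₂ = 7, y₂ ≡ 25 mod 29. r = 6×29×1 + 28×7×25 ≡ 202 mod 203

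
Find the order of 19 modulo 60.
Powers of 19 mod 60: 19^1≡19, 19^2≡1. So the order of 19 is 2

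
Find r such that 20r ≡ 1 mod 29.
Since 29 is prime, by Fermat 20^(-1) ≡ 20^{27} ≡ 16 mod 29. Verify: 20 × 16 = 320 ≡ 1 mod 29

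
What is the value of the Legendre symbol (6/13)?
(6/13) = 6^{6} mod 13 = -1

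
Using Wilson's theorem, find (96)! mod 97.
By Wilson's theorem, (96)! ≡ -1 ≡ 96 mod 97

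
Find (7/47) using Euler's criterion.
(7/47) = 7^{23} mod 47 = 1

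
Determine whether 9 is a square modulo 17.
By Euler's criterion: 9^{8} ≡ 1 mod 17. Since this equals 1, 9 is a QR.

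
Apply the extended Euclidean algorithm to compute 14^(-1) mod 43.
Extended GCD: 14(-3) + 43(1) = 1. So 14^(-1) ≡ -3 ≡ 40 (mod 43). Verify: 14 × 40 = 560 ≡ 1 (mod 43)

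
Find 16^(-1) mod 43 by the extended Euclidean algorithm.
Extended GCD: 16(-8) + 43(3) = 1. So 16^(-1) ≡ -8 ≡ 35 mod 43. Verify: 16 × 35 = 560 ≡ 1 mod 43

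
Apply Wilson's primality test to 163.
(162)! mod 163 = 162. Since 162 ≡ -1 mod 163, 163 is prime.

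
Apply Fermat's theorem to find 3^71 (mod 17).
By Fermat: 3^{16} ≡ 1 (mod 17). 71 = 4×16 + 7. So 3^{71} ≡ 3^{7} ≡ 11 (mod 17)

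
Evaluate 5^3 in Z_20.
5^{3} = 125 ≡ 5 (mod 20)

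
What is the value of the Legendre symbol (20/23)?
(20/23) = 20^{11} mod 23 = -1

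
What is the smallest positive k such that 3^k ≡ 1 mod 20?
Powers of 3 mod 20: 3^1≡3, 3^2≡9, 3^3≡7, 3^4≡1. ord_20(3) = 4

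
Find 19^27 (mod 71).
By repeated squaring (mod 71): 19^{1}≡19, 19^{2}≡6, 19^{4}≡36, 19^{8}≡18, 19^{16}≡40. Then 19^{27} = 19^{16+8+2+1} ≡ 40 × 18 × 6 × 19 ≡ 4 (mod 71)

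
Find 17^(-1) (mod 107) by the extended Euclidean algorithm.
Extended GCD: 17(-44) + 107(7) = 1. So 17^(-1) ≡ -44 ≡ 63 (mod 107). Verify: 17 × 63 = 1071 ≡ 1 (mod 107)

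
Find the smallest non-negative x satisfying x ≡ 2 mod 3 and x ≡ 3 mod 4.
M = 3 × 4 = 12. M₁ = 4, y₁ ≡ 1 mod 3. M₂ = 3, y₂ ≡ 3 mod 4. x = 2×4×1 + 3×3×3 ≡ 11 mod 12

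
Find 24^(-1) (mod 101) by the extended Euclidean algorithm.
Extended GCD: 24(-21) + 101(5) = 1. So 24^(-1) ≡ -21 ≡ 80 (mod 101). Verify: 24 × 80 = 1920 ≡ 1 (mod 101)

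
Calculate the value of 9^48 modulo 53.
By repeated squaring mod 53: 9^{1}≡9, 9^{2}≡28, 9^{4}≡42, 9^{8}≡15, 9^{16}≡13, 9^{32}≡10. Then 9^{48} = 9^{32+16} ≡ 10 × 13 ≡ 24 mod 53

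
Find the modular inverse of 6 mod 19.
Since 19 is prime, by Fermat 6^(-1) ≡ 6^{17} ≡ 16 (mod 19). Verify: 6 × 16 = 96 ≡ 1 (mod 19)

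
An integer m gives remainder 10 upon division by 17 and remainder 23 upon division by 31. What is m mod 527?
M = 17 × 31 = 527. M₁ = 31, y₁ ≡ 11 mod 17. M₂ = 17, y₂ ≡ 11 mod 31. m = 10×31×11 + 23×17×11 ≡ 333 mod 527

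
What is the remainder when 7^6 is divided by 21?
By repeated squaring (mod 21): 7^{1}≡7, 7^{2}≡7, 7^{4}≡7. Then 7^{6} = 7^{4+2} ≡ 7 × 7 ≡ 7 (mod 21)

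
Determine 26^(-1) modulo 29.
Since 29 is prime, by Fermat 26^(-1) ≡ 26^{27} ≡ 19 mod 29. Verify: 26 × 19 = 494 ≡ 1 mod 29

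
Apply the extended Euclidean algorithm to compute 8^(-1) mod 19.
Extended GCD: 8(-7) + 19(3) = 1. So 8^(-1) ≡ -7 ≡ 12 mod 19. Verify: 8 × 12 = 96 ≡ 1 mod 19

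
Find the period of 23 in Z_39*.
Powers of 23 mod 39: 23^1≡23, 23^2≡22, 23^3≡38, 23^4≡16, 23^5≡17, 23^6≡1. Order = 6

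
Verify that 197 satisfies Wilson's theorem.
(196)! mod 197 = 196. Since this equals -1 mod 197, Wilson confirms 197 is prime.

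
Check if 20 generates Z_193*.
20^{64} ≡ 1 mod 193 and 64 < 192, so ord_193(20) = 64 ≠ 192 and 20 is not a primitive root.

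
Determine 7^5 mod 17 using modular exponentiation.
By repeated squaring (mod 17): 7^{1}≡7, 7^{2}≡15, 7^{4}≡4. Then 7^{5} = 7^{4+1} ≡ 4 × 7 ≡ 11 (mod 17)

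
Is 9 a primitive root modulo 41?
9^{4} ≡ 1 mod 41 and 4 < 40, so ord_41(9) = 4 ≠ 40 and 9 is not a primitive root.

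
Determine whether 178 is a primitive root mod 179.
178^{2} ≡ 1 mod 179 and 2 < 178, so ord_179(178) = 2 ≠ 178 and 178 is not a primitive root.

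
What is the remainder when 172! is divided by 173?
By Wilson's theorem, (172)! ≡ -1 ≡ 172 mod 173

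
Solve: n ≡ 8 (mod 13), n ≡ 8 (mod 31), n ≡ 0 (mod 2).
M = 13 × 31 × 2 = 806. M₁ = 62, y₁ ≡ 4 (mod 13). M₂ = 26, y₂ ≡ 6 (mod 31). M₃ = 403, y₃ ≡ 1 (mod 2). n = 8×62×4 + 8×26×6 + 0×403×1 ≡ 8 (mod 806)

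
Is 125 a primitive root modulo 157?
125^{52} ≡ 1 (mod 157) and 52 < 156, so ord_157(125) = 52 ≠ 156 and 125 is not a primitive root.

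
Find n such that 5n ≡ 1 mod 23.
Since 23 is prime, by Fermat 5^(-1) ≡ 5^{21} ≡ 14 mod 23. Verify: 5 × 14 = 70 ≡ 1 mod 23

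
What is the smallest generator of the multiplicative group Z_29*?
g = 2. For each prime q|28: 2^{14}≡28, 2^{4}≡16, none ≡ 1, so ord_29(2) = 28 and 2 is a primitive root.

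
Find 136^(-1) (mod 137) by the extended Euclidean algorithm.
Extended GCD: 136(-1) + 137(1) = 1. So 136^(-1) ≡ -1 ≡ 136 (mod 137). Verify: 136 × 136 = 18496 ≡ 1 (mod 137)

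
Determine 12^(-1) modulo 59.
Since 59 is prime, by Fermat 12^(-1) ≡ 12^{57} ≡ 5 (mod 59). Verify: 12 × 5 = 60 ≡ 1 (mod 59)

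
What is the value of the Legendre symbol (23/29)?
(23/29) = 23^{14} mod 29 = 1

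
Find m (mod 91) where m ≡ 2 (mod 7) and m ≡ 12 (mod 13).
M = 7 × 13 = 91. M₁ = 13, y₁ ≡ 6 (mod 7). M₂ = 7, y₂ ≡ 2 (mod 13). m = 2×13×6 + 12×7×2 ≡ 51 (mod 91)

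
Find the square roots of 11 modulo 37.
The square roots of 11 mod 37 are 23 and 14. Verify: 23² = 529 ≡ 11 (mod 37)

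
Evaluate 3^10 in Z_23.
By repeated squaring mod 23: 3^{1}≡3, 3^{2}≡9, 3^{4}≡12, 3^{8}≡6. Then 3^{10} = 3^{8+2} ≡ 6 × 9 ≡ 8 mod 23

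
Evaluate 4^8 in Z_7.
Using Fermat: 4^{6} ≡ 1 (mod 7). 8 ≡ 2 (mod 6). So 4^{8} ≡ 4^{2} ≡ 2 (mod 7)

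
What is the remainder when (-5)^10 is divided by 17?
By repeated squaring (mod 17): (-5)^{1}≡12, (-5)^{2}≡8, (-5)^{4}≡13, (-5)^{8}≡16. Then (-5)^{10} = (-5)^{8+2} ≡ 16 × 8 ≡ 9 (mod 17)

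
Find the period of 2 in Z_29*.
Powers of 2 mod 29: 2^1≡2, 2^2≡4, 2^3≡8, 2^4≡16, 2^5≡3, 2^6≡6, 2^7≡12, 2^8≡24, 2^9≡19, 2^10≡9, 2^11≡18, 2^12≡7, 2^13≡14, 2^14≡28, 2^15≡27, 2^16≡25, 2^17≡21, 2^18≡13, 2^19≡26, 2^20≡23, 2^21≡17, 2^22≡5, 2^23≡10, 2^24≡20, 2^25≡11, 2^26≡22, 2^27≡15, 2^28≡1. Order = 28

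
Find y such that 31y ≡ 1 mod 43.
Since 43 is prime, by Fermat 31^(-1) ≡ 31^{41} ≡ 25 mod 43. Verify: 31 × 25 = 775 ≡ 1 mod 43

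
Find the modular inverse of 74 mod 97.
Since 97 is prime, by Fermat 74^(-1) ≡ 74^{95} ≡ 59 (mod 97). Verify: 74 × 59 = 4366 ≡ 1 (mod 97)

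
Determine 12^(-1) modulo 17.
Since 17 is prime, by Fermat 12^(-1) ≡ 12^{15} ≡ 10 (mod 17). Verify: 12 × 10 = 120 ≡ 1 (mod 17)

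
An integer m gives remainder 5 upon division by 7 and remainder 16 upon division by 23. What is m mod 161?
M = 7 × 23 = 161. M₁ = 23, y₁ ≡ 4 mod 7. M₂ = 7, y₂ ≡ 10 mod 23. m = 5×23×4 + 16×7×10 ≡ 131 mod 161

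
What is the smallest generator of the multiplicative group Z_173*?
g = 2. Powers: [2, 4, 8, 16, 32, 64, 128, ...] generates all 172 non-zero residues.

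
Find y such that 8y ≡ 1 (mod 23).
Since 23 is prime, by Fermat 8^(-1) ≡ 8^{21} ≡ 3 (mod 23). Verify: 8 × 3 = 24 ≡ 1 (mod 23)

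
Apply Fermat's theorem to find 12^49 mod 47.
By Fermat: 12^{46} ≡ 1 mod 47. So 12^{49} = 12^{46} · 12^{3} ≡ 12^{3} ≡ 36 mod 47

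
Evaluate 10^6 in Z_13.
By repeated squaring mod 13: 10^{1}≡10, 10^{2}≡9, 10^{4}≡3. Then 10^{6} = 10^{4+2} ≡ 3 × 9 ≡ 1 mod 13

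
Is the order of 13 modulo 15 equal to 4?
Powers of 13 mod 15: 13^1≡13, 13^2≡4, 13^3≡7, 13^4≡1. First k with 13^k≡1 is k=4. Yes, ord_15(13) = 4.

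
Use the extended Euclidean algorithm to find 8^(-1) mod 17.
Extended GCD: 8(-2) + 17(1) = 1. So 8^(-1) ≡ -2 ≡ 15 mod 17. Verify: 8 × 15 = 120 ≡ 1 mod 17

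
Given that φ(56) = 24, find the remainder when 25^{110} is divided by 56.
By Euler: 25^{24} ≡ 1 (mod 56) since gcd(25, 56) = 1. 110 = 4×24 + 14. So 25^{110} ≡ 25^{14} ≡ 9 (mod 56)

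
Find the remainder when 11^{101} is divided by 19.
By Fermat: 11^{18} ≡ 1 (mod 19). 101 = 5×18 + 11. So 11^{101} ≡ 11^{11} ≡ 7 (mod 19)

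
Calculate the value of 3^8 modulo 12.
By repeated squaring mod 12: 3^{1}≡3, 3^{2}≡9, 3^{4}≡9, 3^{8}≡9. So 3^{8} ≡ 9 mod 12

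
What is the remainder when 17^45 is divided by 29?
Using Fermat: 17^{28} ≡ 1 (mod 29). 45 ≡ 17 (mod 28). So 17^{45} ≡ 17^{17} ≡ 17 (mod 29)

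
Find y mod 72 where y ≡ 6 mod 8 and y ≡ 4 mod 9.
M = 8 × 9 = 72. M₁ = 9, y₁ ≡ 1 mod 8. M₂ = 8, y₂ ≡ 8 mod 9. y = 6×9×1 + 4×8×8 ≡ 22 mod 72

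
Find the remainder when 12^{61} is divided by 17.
By Fermat: 12^{16} ≡ 1 mod 17. 61 = 3×16 + 13. So 12^{61} ≡ 12^{13} ≡ 14 mod 17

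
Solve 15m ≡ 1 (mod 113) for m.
Since 113 is prime, by Fermat 15^(-1) ≡ 15^{111} ≡ 98 (mod 113). Verify: 15 × 98 = 1470 ≡ 1 (mod 113)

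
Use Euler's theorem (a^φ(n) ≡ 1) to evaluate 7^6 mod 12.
By Euler: 7^{4} ≡ 1 (mod 12) since gcd(7, 12) = 1. 6 = 1×4 + 2. So 7^{6} ≡ 7^{2} ≡ 1 (mod 12)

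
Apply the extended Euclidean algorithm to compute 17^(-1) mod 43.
Extended GCD: 17(-5) + 43(2) = 1. So 17^(-1) ≡ -5 ≡ 38 (mod 43). Verify: 17 × 38 = 646 ≡ 1 (mod 43)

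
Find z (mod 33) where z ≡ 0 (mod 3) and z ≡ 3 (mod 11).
M = 3 × 11 = 33. M₁ = 11, y₁ ≡ 2 (mod 3). M₂ = 3, y₂ ≡ 4 (mod 11). z = 0×11×2 + 3×3×4 ≡ 3 (mod 33)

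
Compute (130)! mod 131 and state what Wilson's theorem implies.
(130)! mod 131 = 130. Since this equals -1 (mod 131), Wilson confirms 131 is prime.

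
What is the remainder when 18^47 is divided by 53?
By repeated squaring (mod 53): 18^{1}≡18, 18^{2}≡6, 18^{4}≡36, 18^{8}≡24, 18^{16}≡46, 18^{32}≡49. Then 18^{47} = 18^{32+8+4+2+1} ≡ 49 × 24 × 36 × 6 × 18 ≡ 31 (mod 53)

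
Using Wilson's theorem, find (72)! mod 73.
By Wilson's theorem, (72)! ≡ -1 ≡ 72 (mod 73)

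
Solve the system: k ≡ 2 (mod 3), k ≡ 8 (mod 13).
M = 3 × 13 = 39. M₁ = 13, y₁ ≡ 1 (mod 3). M₂ = 3, y₂ ≡ 9 (mod 13). k = 2×13×1 + 8×3×9 ≡ 8 (mod 39)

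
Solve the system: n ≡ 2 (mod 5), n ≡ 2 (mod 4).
M = 5 × 4 = 20. M₁ = 4, y₁ ≡ 4 (mod 5). M₂ = 5, y₂ ≡ 1 (mod 4). n = 2×4×4 + 2×5×1 ≡ 2 (mod 20)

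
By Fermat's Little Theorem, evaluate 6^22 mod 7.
By Fermat: 6^{6} ≡ 1 (mod 7). 22 = 3×6 + 4. So 6^{22} ≡ 6^{4} ≡ 1 (mod 7)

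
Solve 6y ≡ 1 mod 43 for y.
Since 43 is prime, by Fermat 6^(-1) ≡ 6^{41} ≡ 36 mod 43. Verify: 6 × 36 = 216 ≡ 1 mod 43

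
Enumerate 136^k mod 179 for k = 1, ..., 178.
136^1, 136^2, ..., 136^{178} mod 179: [136, 59, 148, 80, 140, 66, 26, 135, 102, 89, 111, 60, 105, 139, 109, 146, 166, 22, 128, 45, 34, 149, 37, 20, 35, 106, 96, 168, 115, 67, 162, 15, 71, 169, 72, 126, 131, 95, 32, 56, 98, 82, 54, 5, 143, 116, 24, 42, 163, 151, 130, 138, 152, 87, 18, 121, 167, 158, 8, 14, 114, 110, 103, 46, 170, 29, 6, 100, 175, 172, 122, 124, 38, 156, 94, 75, 176, 129, 2, 93, 118, 117, 160, 101, 132, 52, 91, 25, 178, 43, 120, 31, 99, 39, 113, 153, 44, 77, 90, 68, 119, 74, 40, 70, 33, 13, 157, 51, 134, 145, 30, 142, 159, 144, 73, 83, 11, 64, 112, 17, 164, 108, 10, 107, 53, 48, 84, 147, 123, 81, 97, 125, 174, 36, 63, 155, 137, 16, 28, 49, 41, 27, 92, 161, 58, 12, 21, 171, 165, 65, 69, 76, 133, 9, 150, 173, 79, 4, 7, 57, 55, 141, 23, 85, 104, 3, 50, 177, 86, 61, 62, 19, 78, 47, 127, 88, 154, 1]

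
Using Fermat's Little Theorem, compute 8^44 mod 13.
By Fermat: 8^{12} ≡ 1 mod 13. 44 = 3×12 + 8. So 8^{44} ≡ 8^{8} ≡ 1 mod 13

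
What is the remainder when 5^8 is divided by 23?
By repeated squaring mod 23: 5^{1}≡5, 5^{2}≡2, 5^{4}≡4, 5^{8}≡16. So 5^{8} ≡ 16 mod 23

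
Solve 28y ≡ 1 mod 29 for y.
Since 29 is prime, by Fermat 28^(-1) ≡ 28^{27} ≡ 28 mod 29. Verify: 28 × 28 = 784 ≡ 1 mod 29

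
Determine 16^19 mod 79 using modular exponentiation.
By repeated squaring (mod 79): 16^{1}≡16, 16^{2}≡19, 16^{4}≡45, 16^{8}≡50, 16^{16}≡51. Then 16^{19} = 16^{16+2+1} ≡ 51 × 19 × 16 ≡ 20 (mod 79)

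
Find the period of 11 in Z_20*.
Powers of 11 mod 20: 11^1≡11, 11^2≡1. ord_20(11) = 2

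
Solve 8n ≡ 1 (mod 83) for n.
Since 83 is prime, by Fermat 8^(-1) ≡ 8^{81} ≡ 52 (mod 83). Verify: 8 × 52 = 416 ≡ 1 (mod 83)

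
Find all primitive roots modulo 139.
There are φ(138) = 44 primitive roots mod 139: {2, 3, 12, 15, 17, 18, 19, 21, 22, 26, 32, 40, 50, 53, 56, 58, 61, 68, 70, 72, 73, 85, 88, 90, 92, 93, 98, 101, 102, 104, 108, 109, 110, 111, 114, 115, 119, 123, 126, 128, 130, 132, 134, 135}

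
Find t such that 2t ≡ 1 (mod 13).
Since 13 is prime, by Fermat 2^(-1) ≡ 2^{11} ≡ 7 (mod 13). Verify: 2 × 7 = 14 ≡ 1 (mod 13)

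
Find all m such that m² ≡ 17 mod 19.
The square roots of 17 mod 19 are 6 and 13. Verify: 6² = 36 ≡ 17 mod 19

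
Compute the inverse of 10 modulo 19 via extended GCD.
Extended GCD: 10(2) + 19(-1) = 1. So 10^(-1) ≡ 2 (mod 19). Verify: 10 × 2 = 20 ≡ 1 (mod 19)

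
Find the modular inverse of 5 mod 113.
Since 113 is prime, by Fermat 5^(-1) ≡ 5^{111} ≡ 68 (mod 113). Verify: 5 × 68 = 340 ≡ 1 (mod 113)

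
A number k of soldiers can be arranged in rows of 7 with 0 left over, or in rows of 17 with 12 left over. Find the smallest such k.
M = 7 × 17 = 119. M₁ = 17, y₁ ≡ 5 (mod 7). M₂ = 7, y₂ ≡ 5 (mod 17). k = 0×17×5 + 12×7×5 ≡ 63 (mod 119)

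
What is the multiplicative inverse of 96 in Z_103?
Since 103 is prime, by Fermat 96^(-1) ≡ 96^{101} ≡ 44 mod 103. Verify: 96 × 44 = 4224 ≡ 1 mod 103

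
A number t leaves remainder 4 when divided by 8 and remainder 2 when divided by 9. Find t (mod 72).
M = 8 × 9 = 72. M₁ = 9, y₁ ≡ 1 (mod 8). M₂ = 8, y₂ ≡ 8 (mod 9). t = 4×9×1 + 2×8×8 ≡ 20 (mod 72)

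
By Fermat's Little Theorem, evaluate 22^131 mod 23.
By Fermat: 22^{22} ≡ 1 (mod 23). 131 = 5×22 + 21. So 22^{131} ≡ 22^{21} ≡ 22 (mod 23)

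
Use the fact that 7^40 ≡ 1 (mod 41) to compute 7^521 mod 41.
By Fermat: 7^{40} ≡ 1 (mod 41). 521 ≡ 1 (mod 40). So 7^{521} ≡ 7^{1} ≡ 7 (mod 41)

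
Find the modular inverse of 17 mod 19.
Since 19 is prime, by Fermat 17^(-1) ≡ 17^{17} ≡ 9 mod 19. Verify: 17 × 9 = 153 ≡ 1 mod 19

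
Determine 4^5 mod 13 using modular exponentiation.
By repeated squaring mod 13: 4^{1}≡4, 4^{2}≡3, 4^{4}≡9. Then 4^{5} = 4^{4+1} ≡ 9 × 4 ≡ 10 mod 13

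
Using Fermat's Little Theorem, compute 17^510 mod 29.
By Fermat: 17^{28} ≡ 1 (mod 29). 510 ≡ 6 (mod 28). So 17^{510} ≡ 17^{6} ≡ 28 (mod 29)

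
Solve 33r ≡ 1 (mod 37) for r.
Since 37 is prime, by Fermat 33^(-1) ≡ 33^{35} ≡ 9 (mod 37). Verify: 33 × 9 = 297 ≡ 1 (mod 37)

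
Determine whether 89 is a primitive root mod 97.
89^{16} ≡ 1 mod 97 and 16 < 96, so ord_97(89) = 16 ≠ 96 and 89 is not a primitive root.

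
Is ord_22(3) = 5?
Powers of 3 mod 22: 3^1≡3, 3^2≡9, 3^3≡5, 3^4≡15, 3^5≡1. First k with 3^k≡1 is k=5. Yes, ord_22(3) = 5.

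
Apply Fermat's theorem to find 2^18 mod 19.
By Fermat's Little Theorem, 2^{18} ≡ 1 mod 19 since 19 is prime and gcd(2, 19) = 1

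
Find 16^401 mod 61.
Using Fermat: 16^{60} ≡ 1 mod 61. 401 ≡ 41 mod 60. So 16^{401} ≡ 16^{41} ≡ 25 mod 61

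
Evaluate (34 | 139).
(34/139) = 34^{69} mod 139 = 1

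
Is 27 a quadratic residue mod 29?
By Euler's criterion: 27^{14} ≡ 28 mod 29. Since this equals -1 (≡ 28), 27 is not a QR.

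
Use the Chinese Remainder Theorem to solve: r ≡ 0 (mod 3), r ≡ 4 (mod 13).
M = 3 × 13 = 39. M₁ = 13, y₁ ≡ 1 (mod 3). M₂ = 3, y₂ ≡ 9 (mod 13). r = 0×13×1 + 4×3×9 ≡ 30 (mod 39)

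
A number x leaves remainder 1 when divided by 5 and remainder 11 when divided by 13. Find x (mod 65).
M = 5 × 13 = 65. M₁ = 13, y₁ ≡ 2 (mod 5). M₂ = 5, y₂ ≡ 8 (mod 13). x = 1×13×2 + 11×5×8 ≡ 11 (mod 65)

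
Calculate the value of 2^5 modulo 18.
By repeated squaring mod 18: 2^{1}≡2, 2^{2}≡4, 2^{4}≡16. Then 2^{5} = 2^{4+1} ≡ 16 × 2 ≡ 14 mod 18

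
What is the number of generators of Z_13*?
A prime p has φ(p-1) primitive roots; here φ(12) = 4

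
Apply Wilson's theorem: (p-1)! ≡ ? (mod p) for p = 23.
By Wilson's theorem, (22)! ≡ -1 ≡ 22 (mod 23)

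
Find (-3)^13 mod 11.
Using Fermat: (-3)^{10} ≡ 1 mod 11. 13 ≡ 3 mod 10. So (-3)^{13} ≡ (-3)^{3} ≡ 6 mod 11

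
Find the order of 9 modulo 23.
Powers of 9 mod 23: 9^1≡9, 9^2≡12, 9^3≡16, 9^4≡6, 9^5≡8, 9^6≡3, 9^7≡4, 9^8≡13, 9^9≡2, 9^10≡18, 9^11≡1. So the order of 9 is 11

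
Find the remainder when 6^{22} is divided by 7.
By Fermat: 6^{6} ≡ 1 (mod 7). 22 = 3×6 + 4. So 6^{22} ≡ 6^{4} ≡ 1 (mod 7)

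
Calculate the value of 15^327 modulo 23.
Using Fermat: 15^{22} ≡ 1 (mod 23). 327 ≡ 19 (mod 22). So 15^{327} ≡ 15^{19} ≡ 19 (mod 23)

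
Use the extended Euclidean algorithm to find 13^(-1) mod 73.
Extended GCD: 13(-28) + 73(5) = 1. So 13^(-1) ≡ -28 ≡ 45 mod 73. Verify: 13 × 45 = 585 ≡ 1 mod 73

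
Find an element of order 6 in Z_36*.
5 has order 6 mod 36 since 5^{6} ≡ 1 mod 36 and no smaller power works.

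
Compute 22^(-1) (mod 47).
Since 47 is prime, by Fermat 22^(-1) ≡ 22^{45} ≡ 15 (mod 47). Verify: 22 × 15 = 330 ≡ 1 (mod 47)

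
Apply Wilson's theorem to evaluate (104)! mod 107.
(106)! = (104)! × (105) × (106) ≡ -1 mod 107. So (104)! ≡ -1 × [(106)(105)]^(-1) ≡ 53 mod 107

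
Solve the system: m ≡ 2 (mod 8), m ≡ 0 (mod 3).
M = 8 × 3 = 24. M₁ = 3, y₁ ≡ 3 (mod 8). M₂ = 8, y₂ ≡ 2 (mod 3). m = 2×3×3 + 0×8×2 ≡ 18 (mod 24)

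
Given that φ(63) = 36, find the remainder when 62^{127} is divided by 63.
By Euler: 62^{36} ≡ 1 mod 63 since gcd(62, 63) = 1. 127 = 3×36 + 19. So 62^{127} ≡ 62^{19} ≡ 62 mod 63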